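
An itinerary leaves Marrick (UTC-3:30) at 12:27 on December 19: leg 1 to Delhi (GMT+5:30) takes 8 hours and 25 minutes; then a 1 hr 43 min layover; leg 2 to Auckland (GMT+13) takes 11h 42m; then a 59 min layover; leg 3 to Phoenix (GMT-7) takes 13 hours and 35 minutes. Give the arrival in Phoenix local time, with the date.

Convert departure to UTC: 12:27 + 3:30 = 15:57 UTC on Dec 19.
Add 8 hours 25 minutes leg 1 → 00:22 UTC (Dec 20).
Add 1 hour and 43 minutes layover in Delhi → 02:05 UTC.
Add 11 hours 42 minutes leg 2 → 13:47 UTC.
Add 59 minutes layover in Auckland → 14:46 UTC.
Add 13 hours and 35 minutes leg 3 → 04:21 UTC (Dec 21).
Phoenix is UTC−7:00, so local arrival = 04:21 − 7:00 = 21:21 on Dec 20.

21:21 on December 20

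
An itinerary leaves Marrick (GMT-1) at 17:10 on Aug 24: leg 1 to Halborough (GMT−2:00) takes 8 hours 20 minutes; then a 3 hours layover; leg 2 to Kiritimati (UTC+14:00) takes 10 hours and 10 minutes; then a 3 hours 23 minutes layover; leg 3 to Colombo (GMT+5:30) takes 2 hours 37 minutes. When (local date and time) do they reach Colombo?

Convert departure to UTC: 17:10 + 1:00 = 18:10 UTC on Aug 24.
Add 8 hours 20 minutes leg 1 → 02:30 UTC (Aug 25).
Add 3 hours layover in Halborough → 05:30 UTC.
Add 10 hours 10 minutes leg 2 → 15:40 UTC.
Add 3 hours and 23 minutes layover in Kiritimati → 19:03 UTC.
Add 2 hours 37 minutes leg 3 → 21:40 UTC.
Colombo is UTC+5:30, so local arrival = 21:40 + 5:30 = 03:10 on Aug 26.

03:10 on Aug 26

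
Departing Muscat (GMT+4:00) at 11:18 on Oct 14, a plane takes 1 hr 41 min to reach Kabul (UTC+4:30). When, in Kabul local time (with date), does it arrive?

13:29 on October 14

Kabul is 0:30 ahead of Muscat.
After 1 hour 41 minutes it is 12:59 in Muscat.
Shift by the zone difference: 12:59 + 0:30 = 13:29 on Oct 14 in Kabul.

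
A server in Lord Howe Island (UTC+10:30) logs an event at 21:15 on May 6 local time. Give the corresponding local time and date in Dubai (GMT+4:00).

In UTC: 21:15 − 10:30 = 10:45 on May 6.
Dubai is UTC+4:00: 10:45 + 4:00 = 14:45 on May 6.

14:45 on May 6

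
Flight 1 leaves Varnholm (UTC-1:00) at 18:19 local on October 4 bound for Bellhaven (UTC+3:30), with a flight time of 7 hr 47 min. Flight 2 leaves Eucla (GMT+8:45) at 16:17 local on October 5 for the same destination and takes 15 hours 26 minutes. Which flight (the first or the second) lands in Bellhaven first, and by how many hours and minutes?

Flight 1 in UTC: 18:19 + 1:00 = 19:19 on Oct 4.
+7 hours 47 minutes → arrive 03:06 UTC on Oct 5.
Flight 2 in UTC: 16:17 − 8:45 = 07:32 on Oct 5.
+15 hours 26 minutes → arrive 22:58 UTC on Oct 5.
Flight 1 lands earlier by 19 hours 52 minutes.

the first, by 19 hours 52 minutes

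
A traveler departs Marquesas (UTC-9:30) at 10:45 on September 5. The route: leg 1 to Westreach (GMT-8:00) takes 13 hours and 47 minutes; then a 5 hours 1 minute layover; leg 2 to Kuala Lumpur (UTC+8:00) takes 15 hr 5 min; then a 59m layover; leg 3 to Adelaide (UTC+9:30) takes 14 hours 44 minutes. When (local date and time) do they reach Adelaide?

Convert departure to UTC: 10:45 + 9:30 = 20:15 UTC on Sep 5.
Add 13 hours and 47 minutes leg 1 → 10:02 UTC (Sep 6).
Add 5 hours 1 minute layover in Westreach → 15:03 UTC.
Add 15 hours and 5 minutes leg 2 → 06:08 UTC (Sep 7).
Add 59 minutes layover in Kuala Lumpur → 07:07 UTC.
Add 14 hours and 44 minutes leg 3 → 21:51 UTC.
Adelaide is UTC+9:30, so local arrival = 21:51 + 9:30 = 07:21 on Sep 8.

07:21 on September 8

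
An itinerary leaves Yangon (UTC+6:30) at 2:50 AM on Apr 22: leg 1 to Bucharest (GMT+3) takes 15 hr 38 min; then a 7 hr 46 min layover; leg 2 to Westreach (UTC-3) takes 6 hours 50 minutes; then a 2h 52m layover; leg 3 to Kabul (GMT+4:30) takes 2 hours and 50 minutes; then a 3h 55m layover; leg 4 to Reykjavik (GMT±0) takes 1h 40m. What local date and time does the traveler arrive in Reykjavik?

1:51 PM on Apr 23

Convert departure to UTC: 2:50 AM − 6:30 = 8:20 PM UTC on Apr 21.
Add 15 hours 38 minutes leg 1 → 11:58 AM UTC (Apr 22).
Add 7 hours 46 minutes layover in Bucharest → 7:44 PM UTC.
Add 6 hours 50 minutes leg 2 → 2:34 AM UTC (Apr 23).
Add 2 hours 52 minutes layover in Westreach → 5:26 AM UTC.
Add 2 hours and 50 minutes leg 3 → 8:16 AM UTC.
Add 3 hours and 55 minutes layover in Kabul → 12:11 PM UTC.
Add 1 hour and 40 minutes leg 4 → 1:51 PM UTC.
Reykjavik is UTC+0, so local arrival is the same: 1:51 PM on Apr 23.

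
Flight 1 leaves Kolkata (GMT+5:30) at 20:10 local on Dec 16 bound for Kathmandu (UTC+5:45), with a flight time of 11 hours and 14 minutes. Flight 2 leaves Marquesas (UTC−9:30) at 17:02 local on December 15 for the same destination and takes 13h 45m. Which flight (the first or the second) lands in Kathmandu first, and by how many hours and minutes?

Flight 1 in UTC: 20:10 − 5:30 = 14:40 on Dec 16.
+11 hours and 14 minutes → arrive 01:54 UTC on Dec 17.
Flight 2 in UTC: 17:02 + 9:30 = 02:32 on Dec 16.
+13 hours 45 minutes → arrive 16:17 UTC on Dec 16.
Flight 2 lands earlier by 9 hours 37 minutes.

the second, by 9 hours 37 minutes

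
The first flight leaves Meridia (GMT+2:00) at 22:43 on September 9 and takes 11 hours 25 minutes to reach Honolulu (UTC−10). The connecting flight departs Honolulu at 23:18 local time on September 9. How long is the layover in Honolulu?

Convert departure to UTC: 22:43 − 2:00 = 20:43 UTC on Sep 9.
Add 11 hours 25 minutes flight time → 08:08 UTC (Sep 10).
Honolulu is UTC−10:00, so local arrival = 08:08 − 10:00 = 22:08 on Sep 9.
Layover = 23:18 − 22:08 = 1 hour 10 minutes.

1 hour 10 minutes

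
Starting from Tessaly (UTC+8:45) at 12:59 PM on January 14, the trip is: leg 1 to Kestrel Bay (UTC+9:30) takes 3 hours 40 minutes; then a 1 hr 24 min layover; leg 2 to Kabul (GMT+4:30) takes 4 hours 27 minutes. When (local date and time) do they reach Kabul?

6:15 PM on January 14

Convert departure to UTC: 12:59 PM − 8:45 = 4:14 AM UTC on Jan 14.
Add 3 hours 40 minutes leg 1 → 7:54 AM UTC.
Add 1 hour 24 minutes layover in Kestrel Bay → 9:18 AM UTC.
Add 4 hours 27 minutes leg 2 → 1:45 PM UTC.
Kabul is UTC+4:30, so local arrival = 1:45 PM + 4:30 = 6:15 PM on Jan 14.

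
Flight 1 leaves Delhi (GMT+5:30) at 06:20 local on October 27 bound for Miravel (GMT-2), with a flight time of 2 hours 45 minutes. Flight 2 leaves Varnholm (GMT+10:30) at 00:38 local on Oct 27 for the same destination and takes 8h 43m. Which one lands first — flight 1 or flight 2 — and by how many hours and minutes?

the second, by 4 hours 44 minutes

Flight 1 in UTC: 06:20 − 5:30 = 00:50 on Oct 27.
+2 hours and 45 minutes → arrive 03:35 UTC on Oct 27.
Flight 2 in UTC: 00:38 − 10:30 = 14:08 on Oct 26.
+8 hours and 43 minutes → arrive 22:51 UTC on Oct 26.
Flight 2 lands earlier by 4 hours 44 minutes.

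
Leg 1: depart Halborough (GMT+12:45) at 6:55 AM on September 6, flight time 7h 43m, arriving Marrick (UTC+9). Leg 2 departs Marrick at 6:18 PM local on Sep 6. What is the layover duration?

Convert departure to UTC: 6:55 AM − 12:45 = 6:10 PM UTC on Sep 5.
Add 7 hours and 43 minutes flight time → 1:53 AM UTC (Sep 6).
Marrick is UTC+9:00, so local arrival = 1:53 AM + 9:00 = 10:53 AM on Sep 6.
Layover = 6:18 PM − 10:53 AM = 7 hours 25 minutes.

7 hours 25 minutes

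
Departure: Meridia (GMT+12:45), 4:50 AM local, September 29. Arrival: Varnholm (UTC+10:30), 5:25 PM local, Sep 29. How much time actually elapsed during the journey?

14 hours 50 minutes

Varnholm is 2:15 behind Meridia.
Clock-face elapsed time (ignoring zones) is 12 hours 35 minutes.
Actual elapsed = 12 hours 35 minutes + 2:15 = 14 hours 50 minutes.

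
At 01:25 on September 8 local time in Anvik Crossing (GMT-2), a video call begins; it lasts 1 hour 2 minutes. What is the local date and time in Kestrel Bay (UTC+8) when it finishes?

12:27 on September 8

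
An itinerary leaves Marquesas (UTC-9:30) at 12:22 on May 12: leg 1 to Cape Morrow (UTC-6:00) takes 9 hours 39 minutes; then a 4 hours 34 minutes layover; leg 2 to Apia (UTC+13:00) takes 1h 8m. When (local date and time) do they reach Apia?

02:13 on May 14

Convert departure to UTC: 12:22 + 9:30 = 21:52 UTC on May 12.
Add 9 hours and 39 minutes leg 1 → 07:31 UTC (May 13).
Add 4 hours and 34 minutes layover in Cape Morrow → 12:05 UTC.
Add 1 hour and 8 minutes leg 2 → 13:13 UTC.
Apia is UTC+13:00, so local arrival = 13:13 + 13:00 = 02:13 on May 14.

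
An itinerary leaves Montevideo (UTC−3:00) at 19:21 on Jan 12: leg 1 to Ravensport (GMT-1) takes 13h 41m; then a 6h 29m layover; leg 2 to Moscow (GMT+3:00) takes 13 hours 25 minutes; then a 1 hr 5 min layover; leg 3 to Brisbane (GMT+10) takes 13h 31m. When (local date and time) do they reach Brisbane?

Convert departure to UTC: 19:21 + 3:00 = 22:21 UTC on Jan 12.
Add 13 hours and 41 minutes leg 1 → 12:02 UTC (Jan 13).
Add 6 hours and 29 minutes layover in Ravensport → 18:31 UTC.
Add 13 hours and 25 minutes leg 2 → 07:56 UTC (Jan 14).
Add 1 hour 5 minutes layover in Moscow → 09:01 UTC.
Add 13 hours 31 minutes leg 3 → 22:32 UTC.
Brisbane is UTC+10:00, so local arrival = 22:32 + 10:00 = 08:32 on Jan 15.

08:32 on January 15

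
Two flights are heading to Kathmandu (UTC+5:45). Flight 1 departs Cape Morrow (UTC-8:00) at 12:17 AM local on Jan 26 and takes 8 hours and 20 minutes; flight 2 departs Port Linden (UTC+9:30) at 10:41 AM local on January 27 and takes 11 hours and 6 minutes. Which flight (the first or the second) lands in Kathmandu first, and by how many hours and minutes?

Flight 1 in UTC: 12:17 AM + 8:00 = 8:17 AM on Jan 26.
+8 hours and 20 minutes → arrive 4:37 PM UTC on Jan 26.
Flight 2 in UTC: 10:41 AM − 9:30 = 1:11 AM on Jan 27.
+11 hours and 6 minutes → arrive 12:17 PM UTC on Jan 27.
Flight 1 lands earlier by 19 hours 40 minutes.

the first, by 19 hours 40 minutes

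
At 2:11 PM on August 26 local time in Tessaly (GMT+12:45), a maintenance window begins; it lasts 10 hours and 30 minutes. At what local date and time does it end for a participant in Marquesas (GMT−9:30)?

Convert start to UTC: 2:11 PM − 12:45 = 1:26 AM UTC on Aug 26.
Add 10 hours 30 minutes duration → 11:56 AM UTC.
Marquesas is UTC−9:30, so local end time = 11:56 AM − 9:30 = 2:26 AM on Aug 26.

2:26 AM on August 26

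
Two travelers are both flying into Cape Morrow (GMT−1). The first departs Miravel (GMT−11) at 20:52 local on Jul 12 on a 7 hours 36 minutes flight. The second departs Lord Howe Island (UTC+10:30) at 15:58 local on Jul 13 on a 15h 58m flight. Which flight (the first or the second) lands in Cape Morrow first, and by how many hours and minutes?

the first, by 5 hours 58 minutes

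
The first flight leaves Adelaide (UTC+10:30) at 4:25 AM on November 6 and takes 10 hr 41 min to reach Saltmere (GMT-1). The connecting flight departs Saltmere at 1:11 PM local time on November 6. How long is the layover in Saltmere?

Convert departure to UTC: 4:25 AM − 10:30 = 5:55 PM UTC on Nov 5.
Add 10 hours and 41 minutes flight time → 4:36 AM UTC (Nov 6).
Saltmere is UTC−1:00, so local arrival = 4:36 AM − 1:00 = 3:36 AM on Nov 6.
Layover = 1:11 PM − 3:36 AM = 9 hours 35 minutes.

9 hours 35 minutes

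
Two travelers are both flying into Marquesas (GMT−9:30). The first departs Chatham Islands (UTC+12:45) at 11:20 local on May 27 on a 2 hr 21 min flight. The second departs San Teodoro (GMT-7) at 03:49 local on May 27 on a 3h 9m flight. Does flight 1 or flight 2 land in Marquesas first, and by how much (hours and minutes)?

the first, by 13 hours 2 minutes

Flight 1 in UTC: 11:20 − 12:45 = 22:35 on May 26.
+2 hours and 21 minutes → arrive 00:56 UTC on May 27.
Flight 2 in UTC: 03:49 + 7:00 = 10:49 on May 27.
+3 hours 9 minutes → arrive 13:58 UTC on May 27.
Flight 1 lands earlier by 13 hours 2 minutes.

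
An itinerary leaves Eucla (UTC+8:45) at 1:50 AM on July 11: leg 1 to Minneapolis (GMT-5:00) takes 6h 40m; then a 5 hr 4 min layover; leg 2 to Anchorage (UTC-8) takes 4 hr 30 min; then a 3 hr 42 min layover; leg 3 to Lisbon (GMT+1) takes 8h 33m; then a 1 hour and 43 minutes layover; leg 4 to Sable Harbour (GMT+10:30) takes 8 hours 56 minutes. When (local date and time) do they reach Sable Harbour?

6:43 PM on July 12

Convert departure to UTC: 1:50 AM − 8:45 = 5:05 PM UTC on Jul 10.
Add 6 hours and 40 minutes leg 1 → 11:45 PM UTC.
Add 5 hours 4 minutes layover in Minneapolis → 4:49 AM UTC (Jul 11).
Add 4 hours and 30 minutes leg 2 → 9:19 AM UTC.
Add 3 hours and 42 minutes layover in Anchorage → 1:01 PM UTC.
Add 8 hours and 33 minutes leg 3 → 9:34 PM UTC.
Add 1 hour and 43 minutes layover in Lisbon → 11:17 PM UTC.
Add 8 hours 56 minutes leg 4 → 8:13 AM UTC (Jul 12).
Sable Harbour is UTC+10:30, so local arrival = 8:13 AM + 10:30 = 6:43 PM on Jul 12.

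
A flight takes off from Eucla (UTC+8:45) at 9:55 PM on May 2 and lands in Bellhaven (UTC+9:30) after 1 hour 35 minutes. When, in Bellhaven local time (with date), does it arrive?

12:15 AM on May 3

Bellhaven is 0:45 ahead of Eucla.
After 1 hour 35 minutes it is 11:30 PM in Eucla.
Shift by the zone difference: 11:30 PM + 0:45 = 12:15 AM on May 3 in Bellhaven.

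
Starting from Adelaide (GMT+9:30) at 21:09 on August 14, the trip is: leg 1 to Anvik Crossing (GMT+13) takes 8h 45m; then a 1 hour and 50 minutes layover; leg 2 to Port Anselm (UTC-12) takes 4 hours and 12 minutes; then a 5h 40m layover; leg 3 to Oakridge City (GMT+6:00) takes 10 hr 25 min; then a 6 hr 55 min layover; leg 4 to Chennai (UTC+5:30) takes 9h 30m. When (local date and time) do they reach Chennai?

Convert departure to UTC: 21:09 − 9:30 = 11:39 UTC on Aug 14.
Add 8 hours and 45 minutes leg 1 → 20:24 UTC.
Add 1 hour 50 minutes layover in Anvik Crossing → 22:14 UTC.
Add 4 hours and 12 minutes leg 2 → 02:26 UTC (Aug 15).
Add 5 hours and 40 minutes layover in Port Anselm → 08:06 UTC.
Add 10 hours 25 minutes leg 3 → 18:31 UTC.
Add 6 hours 55 minutes layover in Oakridge City → 01:26 UTC (Aug 16).
Add 9 hours 30 minutes leg 4 → 10:56 UTC.
Chennai is UTC+5:30, so local arrival = 10:56 + 5:30 = 16:26 on Aug 16.

16:26 on August 16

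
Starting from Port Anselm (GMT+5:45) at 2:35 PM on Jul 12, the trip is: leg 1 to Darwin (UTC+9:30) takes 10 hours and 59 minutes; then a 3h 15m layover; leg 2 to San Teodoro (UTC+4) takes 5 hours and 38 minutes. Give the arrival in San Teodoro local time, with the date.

Convert departure to UTC: 2:35 PM − 5:45 = 8:50 AM UTC on Jul 12.
Add 10 hours 59 minutes leg 1 → 7:49 PM UTC.
Add 3 hours and 15 minutes layover in Darwin → 11:04 PM UTC.
Add 5 hours 38 minutes leg 2 → 4:42 AM UTC (Jul 13).
San Teodoro is UTC+4:00, so local arrival = 4:42 AM + 4:00 = 8:42 AM on Jul 13.

8:42 AM on July 13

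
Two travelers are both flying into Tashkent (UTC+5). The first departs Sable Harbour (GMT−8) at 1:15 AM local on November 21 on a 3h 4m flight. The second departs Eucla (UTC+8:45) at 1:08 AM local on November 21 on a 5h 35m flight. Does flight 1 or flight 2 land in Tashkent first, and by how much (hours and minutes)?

the second, by 14 hours 21 minutes

Flight 1 in UTC: 1:15 AM + 8:00 = 9:15 AM on Nov 21.
+3 hours 4 minutes → arrive 12:19 PM UTC on Nov 21.
Flight 2 in UTC: 1:08 AM − 8:45 = 4:23 PM on Nov 20.
+5 hours 35 minutes → arrive 9:58 PM UTC on Nov 20.
Flight 2 lands earlier by 14 hours 21 minutes.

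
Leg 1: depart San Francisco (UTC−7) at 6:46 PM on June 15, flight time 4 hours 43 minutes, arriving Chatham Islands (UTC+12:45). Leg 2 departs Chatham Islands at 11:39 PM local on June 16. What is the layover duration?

4 hours 25 minutes

Convert departure to UTC: 6:46 PM + 7:00 = 1:46 AM UTC on Jun 16.
Add 4 hours 43 minutes flight time → 6:29 AM UTC.
Chatham Islands is UTC+12:45, so local arrival = 6:29 AM + 12:45 = 7:14 PM on Jun 16.
Layover = 11:39 PM − 7:14 PM = 4 hours 25 minutes.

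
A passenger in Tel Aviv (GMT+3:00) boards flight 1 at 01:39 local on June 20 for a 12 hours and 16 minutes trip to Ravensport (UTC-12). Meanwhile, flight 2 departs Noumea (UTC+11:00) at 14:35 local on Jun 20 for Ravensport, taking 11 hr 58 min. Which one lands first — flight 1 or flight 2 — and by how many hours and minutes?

Flight 1 in UTC: 01:39 − 3:00 = 22:39 on Jun 19.
+12 hours and 16 minutes → arrive 10:55 UTC on Jun 20.
Flight 2 in UTC: 14:35 − 11:00 = 03:35 on Jun 20.
+11 hours 58 minutes → arrive 15:33 UTC on Jun 20.
Flight 1 lands earlier by 4 hours 38 minutes.

the first, by 4 hours 38 minutes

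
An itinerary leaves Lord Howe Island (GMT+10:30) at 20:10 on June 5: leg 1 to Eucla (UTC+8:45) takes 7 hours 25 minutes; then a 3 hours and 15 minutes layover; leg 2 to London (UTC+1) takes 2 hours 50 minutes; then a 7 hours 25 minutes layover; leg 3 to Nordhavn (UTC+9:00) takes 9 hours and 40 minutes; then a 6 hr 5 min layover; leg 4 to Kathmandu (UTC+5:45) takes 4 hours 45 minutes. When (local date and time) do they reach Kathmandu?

08:50 on June 7

Convert departure to UTC: 20:10 − 10:30 = 09:40 UTC on Jun 5.
Add 7 hours 25 minutes leg 1 → 17:05 UTC.
Add 3 hours 15 minutes layover in Eucla → 20:20 UTC.
Add 2 hours and 50 minutes leg 2 → 23:10 UTC.
Add 7 hours 25 minutes layover in London → 06:35 UTC (Jun 6).
Add 9 hours and 40 minutes leg 3 → 16:15 UTC.
Add 6 hours and 5 minutes layover in Nordhavn → 22:20 UTC.
Add 4 hours 45 minutes leg 4 → 03:05 UTC (Jun 7).
Kathmandu is UTC+5:45, so local arrival = 03:05 + 5:45 = 08:50 on Jun 7.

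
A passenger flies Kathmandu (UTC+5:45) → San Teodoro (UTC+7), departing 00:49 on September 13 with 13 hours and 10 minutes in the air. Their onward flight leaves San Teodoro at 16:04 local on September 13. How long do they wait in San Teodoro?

50 minutes

Convert departure to UTC: 00:49 − 5:45 = 19:04 UTC on Sep 12.
Add 13 hours 10 minutes flight time → 08:14 UTC (Sep 13).
San Teodoro is UTC+7:00, so local arrival = 08:14 + 7:00 = 15:14 on Sep 13.
Layover = 16:04 − 15:14 = 50 minutes.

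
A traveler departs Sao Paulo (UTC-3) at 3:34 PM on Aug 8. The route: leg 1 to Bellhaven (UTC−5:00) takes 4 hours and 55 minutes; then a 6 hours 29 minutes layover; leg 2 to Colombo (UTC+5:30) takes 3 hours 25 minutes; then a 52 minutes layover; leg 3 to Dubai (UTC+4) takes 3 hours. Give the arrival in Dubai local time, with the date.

5:15 PM on Aug 9

Convert departure to UTC: 3:34 PM + 3:00 = 6:34 PM UTC on Aug 8.
Add 4 hours and 55 minutes leg 1 → 11:29 PM UTC.
Add 6 hours and 29 minutes layover in Bellhaven → 5:58 AM UTC (Aug 9).
Add 3 hours 25 minutes leg 2 → 9:23 AM UTC.
Add 52 minutes layover in Colombo → 10:15 AM UTC.
Add 3 hours leg 3 → 1:15 PM UTC.
Dubai is UTC+4:00, so local arrival = 1:15 PM + 4:00 = 5:15 PM on Aug 9.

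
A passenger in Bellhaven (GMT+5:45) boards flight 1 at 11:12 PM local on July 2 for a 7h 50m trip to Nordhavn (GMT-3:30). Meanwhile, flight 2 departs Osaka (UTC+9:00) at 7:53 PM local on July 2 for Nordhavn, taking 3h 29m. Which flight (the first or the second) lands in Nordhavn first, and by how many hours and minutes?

the second, by 10 hours 55 minutes

Flight 1 in UTC: 11:12 PM − 5:45 = 5:27 PM on Jul 2.
+7 hours and 50 minutes → arrive 1:17 AM UTC on Jul 3.
Flight 2 in UTC: 7:53 PM − 9:00 = 10:53 AM on Jul 2.
+3 hours and 29 minutes → arrive 2:22 PM UTC on Jul 2.
Flight 2 lands earlier by 10 hours 55 minutes.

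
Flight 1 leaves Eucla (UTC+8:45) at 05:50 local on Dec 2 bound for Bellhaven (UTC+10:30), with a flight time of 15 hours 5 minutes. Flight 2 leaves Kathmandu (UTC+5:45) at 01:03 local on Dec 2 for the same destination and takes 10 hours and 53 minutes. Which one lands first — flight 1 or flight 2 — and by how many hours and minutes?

Flight 1 in UTC: 05:50 − 8:45 = 21:05 on Dec 1.
+15 hours and 5 minutes → arrive 12:10 UTC on Dec 2.
Flight 2 in UTC: 01:03 − 5:45 = 19:18 on Dec 1.
+10 hours 53 minutes → arrive 06:11 UTC on Dec 2.
Flight 2 lands earlier by 5 hours 59 minutes.

the second, by 5 hours 59 minutes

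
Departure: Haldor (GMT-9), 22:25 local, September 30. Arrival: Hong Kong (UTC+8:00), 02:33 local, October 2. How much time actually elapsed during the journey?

Departure in UTC: 22:25 + 9:00 = 07:25 on Oct 1.
Arrival in UTC: 02:33 − 8:00 = 18:33 on Oct 1.
Elapsed = 18:33 − 07:25 = 11 hours 8 minutes.

11 hours 8 minutes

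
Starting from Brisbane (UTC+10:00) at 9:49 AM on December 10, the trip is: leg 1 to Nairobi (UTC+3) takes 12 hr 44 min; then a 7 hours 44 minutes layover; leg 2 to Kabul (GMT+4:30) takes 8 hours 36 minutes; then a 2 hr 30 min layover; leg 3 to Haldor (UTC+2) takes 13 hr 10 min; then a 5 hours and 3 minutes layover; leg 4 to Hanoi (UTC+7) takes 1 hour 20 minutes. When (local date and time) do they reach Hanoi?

9:56 AM on December 12

Convert departure to UTC: 9:49 AM − 10:00 = 11:49 PM UTC on Dec 9.
Add 12 hours 44 minutes leg 1 → 12:33 PM UTC (Dec 10).
Add 7 hours and 44 minutes layover in Nairobi → 8:17 PM UTC.
Add 8 hours and 36 minutes leg 2 → 4:53 AM UTC (Dec 11).
Add 2 hours 30 minutes layover in Kabul → 7:23 AM UTC.
Add 13 hours 10 minutes leg 3 → 8:33 PM UTC.
Add 5 hours and 3 minutes layover in Haldor → 1:36 AM UTC (Dec 12).
Add 1 hour and 20 minutes leg 4 → 2:56 AM UTC.
Hanoi is UTC+7:00, so local arrival = 2:56 AM + 7:00 = 9:56 AM on Dec 12.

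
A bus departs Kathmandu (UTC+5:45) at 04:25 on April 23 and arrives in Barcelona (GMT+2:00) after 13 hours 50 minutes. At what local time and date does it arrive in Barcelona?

14:30 on Apr 23

Convert departure to UTC: 04:25 − 5:45 = 22:40 UTC on Apr 22.
Add 13 hours and 50 minutes travel time → 12:30 UTC (Apr 23).
Barcelona is UTC+2:00, so local arrival = 12:30 + 2:00 = 14:30 on Apr 23.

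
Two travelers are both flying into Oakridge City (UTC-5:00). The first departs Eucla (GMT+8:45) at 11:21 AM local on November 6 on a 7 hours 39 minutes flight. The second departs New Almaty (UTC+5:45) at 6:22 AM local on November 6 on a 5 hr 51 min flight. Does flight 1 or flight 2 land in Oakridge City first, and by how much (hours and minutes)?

the second, by 3 hours 47 minutes

Flight 1 in UTC: 11:21 AM − 8:45 = 2:36 AM on Nov 6.
+7 hours and 39 minutes → arrive 10:15 AM UTC on Nov 6.
Flight 2 in UTC: 6:22 AM − 5:45 = 12:37 AM on Nov 6.
+5 hours and 51 minutes → arrive 6:28 AM UTC on Nov 6.
Flight 2 lands earlier by 3 hours 47 minutes.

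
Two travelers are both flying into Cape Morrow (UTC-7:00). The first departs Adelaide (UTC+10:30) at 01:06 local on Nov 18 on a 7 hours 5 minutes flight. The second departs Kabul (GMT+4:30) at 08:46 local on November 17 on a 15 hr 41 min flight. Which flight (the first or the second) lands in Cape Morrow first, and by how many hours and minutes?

the second, by 1 hour 44 minutes

Flight 1 in UTC: 01:06 − 10:30 = 14:36 on Nov 17.
+7 hours 5 minutes → arrive 21:41 UTC on Nov 17.
Flight 2 in UTC: 08:46 − 4:30 = 04:16 on Nov 17.
+15 hours and 41 minutes → arrive 19:57 UTC on Nov 17.
Flight 2 lands earlier by 1 hour 44 minutes.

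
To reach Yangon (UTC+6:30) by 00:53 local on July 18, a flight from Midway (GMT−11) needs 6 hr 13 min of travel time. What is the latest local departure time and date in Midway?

01:10 on Jul 17

Target arrival in UTC: 00:53 − 6:30 = 18:23 on Jul 17.
Subtract 6 hours 13 minutes → departure 12:10 UTC on Jul 17.
Midway is UTC−11:00: 12:10 − 11:00 = 01:10 on Jul 17.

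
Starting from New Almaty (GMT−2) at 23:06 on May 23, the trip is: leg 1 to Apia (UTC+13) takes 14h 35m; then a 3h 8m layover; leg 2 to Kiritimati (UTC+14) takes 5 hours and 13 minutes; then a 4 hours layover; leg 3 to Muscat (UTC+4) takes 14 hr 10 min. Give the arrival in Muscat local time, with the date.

Convert departure to UTC: 23:06 + 2:00 = 01:06 UTC on May 24.
Add 14 hours and 35 minutes leg 1 → 15:41 UTC.
Add 3 hours 8 minutes layover in Apia → 18:49 UTC.
Add 5 hours and 13 minutes leg 2 → 00:02 UTC (May 25).
Add 4 hours layover in Kiritimati → 04:02 UTC.
Add 14 hours and 10 minutes leg 3 → 18:12 UTC.
Muscat is UTC+4:00, so local arrival = 18:12 + 4:00 = 22:12 on May 25.

22:12 on May 25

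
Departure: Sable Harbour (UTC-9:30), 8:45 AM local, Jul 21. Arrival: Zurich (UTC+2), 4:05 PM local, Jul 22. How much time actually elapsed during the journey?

Zurich is 11:30 ahead of Sable Harbour.
Clock-face elapsed time (ignoring zones) is 31 hours 20 minutes.
Actual elapsed = 31 hours 20 minutes − 11:30 = 19 hours 50 minutes.

19 hours 50 minutes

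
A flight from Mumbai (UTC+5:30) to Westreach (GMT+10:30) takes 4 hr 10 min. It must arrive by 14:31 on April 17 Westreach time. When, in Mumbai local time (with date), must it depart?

05:21 on Apr 17

Target arrival in UTC: 14:31 − 10:30 = 04:01 on Apr 17.
Subtract 4 hours and 10 minutes → departure 23:51 UTC on Apr 16.
Mumbai is UTC+5:30: 23:51 + 5:30 = 05:21 on Apr 17.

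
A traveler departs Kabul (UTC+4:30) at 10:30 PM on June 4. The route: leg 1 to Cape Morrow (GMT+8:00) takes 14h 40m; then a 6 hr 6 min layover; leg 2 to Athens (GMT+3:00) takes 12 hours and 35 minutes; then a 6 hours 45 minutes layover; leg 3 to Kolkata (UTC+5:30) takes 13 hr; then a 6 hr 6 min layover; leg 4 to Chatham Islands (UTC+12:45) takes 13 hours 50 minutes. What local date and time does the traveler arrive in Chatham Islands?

7:47 AM on June 8

Convert departure to UTC: 10:30 PM − 4:30 = 6:00 PM UTC on Jun 4.
Add 14 hours 40 minutes leg 1 → 8:40 AM UTC (Jun 5).
Add 6 hours and 6 minutes layover in Cape Morrow → 2:46 PM UTC.
Add 12 hours 35 minutes leg 2 → 3:21 AM UTC (Jun 6).
Add 6 hours 45 minutes layover in Athens → 10:06 AM UTC.
Add 13 hours leg 3 → 11:06 PM UTC.
Add 6 hours 6 minutes layover in Kolkata → 5:12 AM UTC (Jun 7).
Add 13 hours 50 minutes leg 4 → 7:02 PM UTC.
Chatham Islands is UTC+12:45, so local arrival = 7:02 PM + 12:45 = 7:47 AM on Jun 8.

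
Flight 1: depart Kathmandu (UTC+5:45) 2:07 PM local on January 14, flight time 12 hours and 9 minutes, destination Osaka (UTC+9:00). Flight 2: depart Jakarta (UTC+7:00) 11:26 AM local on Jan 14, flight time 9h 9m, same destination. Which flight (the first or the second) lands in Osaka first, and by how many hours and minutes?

the second, by 6 hours 56 minutes

Flight 1 in UTC: 2:07 PM − 5:45 = 8:22 AM on Jan 14.
+12 hours 9 minutes → arrive 8:31 PM UTC on Jan 14.
Flight 2 in UTC: 11:26 AM − 7:00 = 4:26 AM on Jan 14.
+9 hours and 9 minutes → arrive 1:35 PM UTC on Jan 14.
Flight 2 lands earlier by 6 hours 56 minutes.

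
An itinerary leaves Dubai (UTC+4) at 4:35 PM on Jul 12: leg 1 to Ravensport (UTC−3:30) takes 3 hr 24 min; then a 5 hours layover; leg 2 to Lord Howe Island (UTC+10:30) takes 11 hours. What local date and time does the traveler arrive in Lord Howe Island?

Convert departure to UTC: 4:35 PM − 4:00 = 12:35 PM UTC on Jul 12.
Add 3 hours and 24 minutes leg 1 → 3:59 PM UTC.
Add 5 hours layover in Ravensport → 8:59 PM UTC.
Add 11 hours leg 2 → 7:59 AM UTC (Jul 13).
Lord Howe Island is UTC+10:30, so local arrival = 7:59 AM + 10:30 = 6:29 PM on Jul 13.

6:29 PM on July 13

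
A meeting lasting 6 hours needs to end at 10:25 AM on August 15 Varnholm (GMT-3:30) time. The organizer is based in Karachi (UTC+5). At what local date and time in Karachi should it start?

12:55 PM on Aug 15

Target end time in UTC: 10:25 AM + 3:30 = 1:55 PM on Aug 15.
Subtract 6 hours → start 7:55 AM UTC on Aug 15.
Karachi is UTC+5:00: 7:55 AM + 5:00 = 12:55 PM on Aug 15.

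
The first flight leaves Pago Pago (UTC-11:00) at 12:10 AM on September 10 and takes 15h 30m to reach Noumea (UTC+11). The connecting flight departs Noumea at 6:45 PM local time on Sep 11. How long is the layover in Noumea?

Convert departure to UTC: 12:10 AM + 11:00 = 11:10 AM UTC on Sep 10.
Add 15 hours and 30 minutes flight time → 2:40 AM UTC (Sep 11).
Noumea is UTC+11:00, so local arrival = 2:40 AM + 11:00 = 1:40 PM on Sep 11.
Layover = 6:45 PM − 1:40 PM = 5 hours 5 minutes.

5 hours 5 minutes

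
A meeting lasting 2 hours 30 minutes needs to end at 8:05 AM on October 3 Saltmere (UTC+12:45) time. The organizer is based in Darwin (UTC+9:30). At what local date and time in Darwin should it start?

2:20 AM on Oct 3

Target end time in UTC: 8:05 AM − 12:45 = 7:20 PM on Oct 2.
Subtract 2 hours and 30 minutes → start 4:50 PM UTC on Oct 2.
Darwin is UTC+9:30: 4:50 PM + 9:30 = 2:20 AM on Oct 3.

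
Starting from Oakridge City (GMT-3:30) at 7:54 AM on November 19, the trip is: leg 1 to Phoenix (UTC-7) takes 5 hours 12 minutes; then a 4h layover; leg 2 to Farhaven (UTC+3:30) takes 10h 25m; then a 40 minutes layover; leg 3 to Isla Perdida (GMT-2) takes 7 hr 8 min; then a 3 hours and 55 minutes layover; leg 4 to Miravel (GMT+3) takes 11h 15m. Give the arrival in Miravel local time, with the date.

8:59 AM on November 21

Convert departure to UTC: 7:54 AM + 3:30 = 11:24 AM UTC on Nov 19.
Add 5 hours and 12 minutes leg 1 → 4:36 PM UTC.
Add 4 hours layover in Phoenix → 8:36 PM UTC.
Add 10 hours and 25 minutes leg 2 → 7:01 AM UTC (Nov 20).
Add 40 minutes layover in Farhaven → 7:41 AM UTC.
Add 7 hours 8 minutes leg 3 → 2:49 PM UTC.
Add 3 hours and 55 minutes layover in Isla Perdida → 6:44 PM UTC.
Add 11 hours and 15 minutes leg 4 → 5:59 AM UTC (Nov 21).
Miravel is UTC+3:00, so local arrival = 5:59 AM + 3:00 = 8:59 AM on Nov 21.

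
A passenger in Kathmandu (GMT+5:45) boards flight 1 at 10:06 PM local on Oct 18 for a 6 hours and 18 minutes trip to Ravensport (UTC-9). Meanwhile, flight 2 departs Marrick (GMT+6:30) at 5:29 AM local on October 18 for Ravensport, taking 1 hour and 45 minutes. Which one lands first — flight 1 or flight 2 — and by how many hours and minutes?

the second, by 21 hours 55 minutes

Flight 1 in UTC: 10:06 PM − 5:45 = 4:21 PM on Oct 18.
+6 hours 18 minutes → arrive 10:39 PM UTC on Oct 18.
Flight 2 in UTC: 5:29 AM − 6:30 = 10:59 PM on Oct 17.
+1 hour 45 minutes → arrive 12:44 AM UTC on Oct 18.
Flight 2 lands earlier by 21 hours 55 minutes.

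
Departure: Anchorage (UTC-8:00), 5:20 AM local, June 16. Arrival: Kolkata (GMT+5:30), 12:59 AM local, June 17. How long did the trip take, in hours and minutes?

Departure in UTC: 5:20 AM + 8:00 = 1:20 PM on Jun 16.
Arrival in UTC: 12:59 AM − 5:30 = 7:29 PM on Jun 16.
Elapsed = 7:29 PM − 1:20 PM = 6 hours 9 minutes.

6 hours 9 minutes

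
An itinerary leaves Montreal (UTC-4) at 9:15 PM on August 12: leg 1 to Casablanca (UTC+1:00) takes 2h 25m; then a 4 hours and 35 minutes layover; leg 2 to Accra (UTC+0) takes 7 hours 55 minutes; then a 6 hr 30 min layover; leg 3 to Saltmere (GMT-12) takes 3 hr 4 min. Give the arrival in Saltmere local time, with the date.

Convert departure to UTC: 9:15 PM + 4:00 = 1:15 AM UTC on Aug 13.
Add 2 hours 25 minutes leg 1 → 3:40 AM UTC.
Add 4 hours and 35 minutes layover in Casablanca → 8:15 AM UTC.
Add 7 hours 55 minutes leg 2 → 4:10 PM UTC.
Add 6 hours and 30 minutes layover in Accra → 10:40 PM UTC.
Add 3 hours 4 minutes leg 3 → 1:44 AM UTC (Aug 14).
Saltmere is UTC−12:00, so local arrival = 1:44 AM − 12:00 = 1:44 PM on Aug 13.

1:44 PM on August 13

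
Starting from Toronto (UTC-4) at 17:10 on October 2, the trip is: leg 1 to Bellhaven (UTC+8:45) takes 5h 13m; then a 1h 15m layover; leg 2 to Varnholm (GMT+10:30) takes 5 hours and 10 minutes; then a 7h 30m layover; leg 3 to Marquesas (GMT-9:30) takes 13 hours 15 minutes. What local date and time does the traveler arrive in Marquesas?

Convert departure to UTC: 17:10 + 4:00 = 21:10 UTC on Oct 2.
Add 5 hours 13 minutes leg 1 → 02:23 UTC (Oct 3).
Add 1 hour 15 minutes layover in Bellhaven → 03:38 UTC.
Add 5 hours and 10 minutes leg 2 → 08:48 UTC.
Add 7 hours 30 minutes layover in Varnholm → 16:18 UTC.
Add 13 hours 15 minutes leg 3 → 05:33 UTC (Oct 4).
Marquesas is UTC−9:30, so local arrival = 05:33 − 9:30 = 20:03 on Oct 3.

20:03 on October 3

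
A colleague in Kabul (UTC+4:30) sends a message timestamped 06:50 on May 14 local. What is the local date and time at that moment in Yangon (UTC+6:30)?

In UTC: 06:50 − 4:30 = 02:20 on May 14.
Yangon is UTC+6:30: 02:20 + 6:30 = 08:50 on May 14.

08:50 on May 14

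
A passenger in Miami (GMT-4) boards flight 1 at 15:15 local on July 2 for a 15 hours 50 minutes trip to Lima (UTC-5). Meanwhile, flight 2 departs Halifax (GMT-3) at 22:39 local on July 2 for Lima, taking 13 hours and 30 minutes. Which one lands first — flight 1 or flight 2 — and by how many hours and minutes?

Flight 1 in UTC: 15:15 + 4:00 = 19:15 on Jul 2.
+15 hours and 50 minutes → arrive 11:05 UTC on Jul 3.
Flight 2 in UTC: 22:39 + 3:00 = 01:39 on Jul 3.
+13 hours and 30 minutes → arrive 15:09 UTC on Jul 3.
Flight 1 lands earlier by 4 hours 4 minutes.

the first, by 4 hours 4 minutes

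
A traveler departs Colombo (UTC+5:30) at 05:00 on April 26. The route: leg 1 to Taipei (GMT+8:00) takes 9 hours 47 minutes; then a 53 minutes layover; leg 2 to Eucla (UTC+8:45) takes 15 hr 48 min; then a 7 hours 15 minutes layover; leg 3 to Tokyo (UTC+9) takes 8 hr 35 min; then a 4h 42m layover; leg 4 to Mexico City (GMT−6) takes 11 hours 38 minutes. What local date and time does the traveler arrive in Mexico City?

04:08 on April 28

Convert departure to UTC: 05:00 − 5:30 = 23:30 UTC on Apr 25.
Add 9 hours 47 minutes leg 1 → 09:17 UTC (Apr 26).
Add 53 minutes layover in Taipei → 10:10 UTC.
Add 15 hours 48 minutes leg 2 → 01:58 UTC (Apr 27).
Add 7 hours 15 minutes layover in Eucla → 09:13 UTC.
Add 8 hours and 35 minutes leg 3 → 17:48 UTC.
Add 4 hours 42 minutes layover in Tokyo → 22:30 UTC.
Add 11 hours and 38 minutes leg 4 → 10:08 UTC (Apr 28).
Mexico City is UTC−6:00, so local arrival = 10:08 − 6:00 = 04:08 on Apr 28.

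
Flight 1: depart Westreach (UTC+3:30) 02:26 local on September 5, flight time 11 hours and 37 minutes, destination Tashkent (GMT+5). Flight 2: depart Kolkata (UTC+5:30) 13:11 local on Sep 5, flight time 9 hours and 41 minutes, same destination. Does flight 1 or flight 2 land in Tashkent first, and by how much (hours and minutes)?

the first, by 6 hours 49 minutes

Flight 1 in UTC: 02:26 − 3:30 = 22:56 on Sep 4.
+11 hours and 37 minutes → arrive 10:33 UTC on Sep 5.
Flight 2 in UTC: 13:11 − 5:30 = 07:41 on Sep 5.
+9 hours and 41 minutes → arrive 17:22 UTC on Sep 5.
Flight 1 lands earlier by 6 hours 49 minutes.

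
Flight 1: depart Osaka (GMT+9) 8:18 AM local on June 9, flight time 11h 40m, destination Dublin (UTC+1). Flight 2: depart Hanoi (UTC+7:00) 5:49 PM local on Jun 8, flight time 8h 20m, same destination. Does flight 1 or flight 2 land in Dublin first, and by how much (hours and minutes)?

Flight 1 in UTC: 8:18 AM − 9:00 = 11:18 PM on Jun 8.
+11 hours 40 minutes → arrive 10:58 AM UTC on Jun 9.
Flight 2 in UTC: 5:49 PM − 7:00 = 10:49 AM on Jun 8.
+8 hours and 20 minutes → arrive 7:09 PM UTC on Jun 8.
Flight 2 lands earlier by 15 hours 49 minutes.

the second, by 15 hours 49 minutes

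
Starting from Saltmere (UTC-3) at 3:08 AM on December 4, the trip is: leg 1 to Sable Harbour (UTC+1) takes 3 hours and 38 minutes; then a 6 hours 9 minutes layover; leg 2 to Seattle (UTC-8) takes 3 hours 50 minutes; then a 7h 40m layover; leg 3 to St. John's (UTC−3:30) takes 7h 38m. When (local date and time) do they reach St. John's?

Convert departure to UTC: 3:08 AM + 3:00 = 6:08 AM UTC on Dec 4.
Add 3 hours and 38 minutes leg 1 → 9:46 AM UTC.
Add 6 hours 9 minutes layover in Sable Harbour → 3:55 PM UTC.
Add 3 hours and 50 minutes leg 2 → 7:45 PM UTC.
Add 7 hours 40 minutes layover in Seattle → 3:25 AM UTC (Dec 5).
Add 7 hours and 38 minutes leg 3 → 11:03 AM UTC.
St. John's is UTC−3:30, so local arrival = 11:03 AM − 3:30 = 7:33 AM on Dec 5.

7:33 AM on December 5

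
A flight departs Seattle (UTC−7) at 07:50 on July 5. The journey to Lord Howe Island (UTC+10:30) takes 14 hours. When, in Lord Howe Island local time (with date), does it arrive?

Convert departure to UTC: 07:50 + 7:00 = 14:50 UTC on Jul 5.
Add 14 hours travel time → 04:50 UTC (Jul 6).
Lord Howe Island is UTC+10:30, so local arrival = 04:50 + 10:30 = 15:20 on Jul 6.

15:20 on July 6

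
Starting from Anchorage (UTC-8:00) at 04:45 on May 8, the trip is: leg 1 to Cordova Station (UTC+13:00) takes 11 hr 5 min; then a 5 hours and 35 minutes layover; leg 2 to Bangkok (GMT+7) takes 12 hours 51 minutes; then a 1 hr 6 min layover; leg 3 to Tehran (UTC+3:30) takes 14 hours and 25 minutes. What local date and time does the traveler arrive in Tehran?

Convert departure to UTC: 04:45 + 8:00 = 12:45 UTC on May 8.
Add 11 hours 5 minutes leg 1 → 23:50 UTC.
Add 5 hours and 35 minutes layover in Cordova Station → 05:25 UTC (May 9).
Add 12 hours and 51 minutes leg 2 → 18:16 UTC.
Add 1 hour 6 minutes layover in Bangkok → 19:22 UTC.
Add 14 hours 25 minutes leg 3 → 09:47 UTC (May 10).
Tehran is UTC+3:30, so local arrival = 09:47 + 3:30 = 13:17 on May 10.

13:17 on May 10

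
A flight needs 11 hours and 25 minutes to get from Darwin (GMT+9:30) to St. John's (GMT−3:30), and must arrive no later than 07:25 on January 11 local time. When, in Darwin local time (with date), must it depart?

Target arrival in UTC: 07:25 + 3:30 = 10:55 on Jan 11.
Subtract 11 hours and 25 minutes → departure 23:30 UTC on Jan 10.
Darwin is UTC+9:30: 23:30 + 9:30 = 09:00 on Jan 11.

09:00 on Jan 11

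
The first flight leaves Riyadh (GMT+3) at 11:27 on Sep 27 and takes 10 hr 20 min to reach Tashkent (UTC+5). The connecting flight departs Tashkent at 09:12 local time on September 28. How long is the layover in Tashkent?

9 hours 25 minutes

Convert departure to UTC: 11:27 − 3:00 = 08:27 UTC on Sep 27.
Add 10 hours 20 minutes flight time → 18:47 UTC.
Tashkent is UTC+5:00, so local arrival = 18:47 + 5:00 = 23:47 on Sep 27.
Layover = 09:12 − 23:47 (+1 day) = 9 hours 25 minutes.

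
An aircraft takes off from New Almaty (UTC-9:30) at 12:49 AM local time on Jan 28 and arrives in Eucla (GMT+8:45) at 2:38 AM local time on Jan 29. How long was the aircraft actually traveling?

Departure in UTC: 12:49 AM + 9:30 = 10:19 AM on Jan 28.
Arrival in UTC: 2:38 AM − 8:45 = 5:53 PM on Jan 28.
Elapsed = 5:53 PM − 10:19 AM = 7 hours 34 minutes.

7 hours 34 minutes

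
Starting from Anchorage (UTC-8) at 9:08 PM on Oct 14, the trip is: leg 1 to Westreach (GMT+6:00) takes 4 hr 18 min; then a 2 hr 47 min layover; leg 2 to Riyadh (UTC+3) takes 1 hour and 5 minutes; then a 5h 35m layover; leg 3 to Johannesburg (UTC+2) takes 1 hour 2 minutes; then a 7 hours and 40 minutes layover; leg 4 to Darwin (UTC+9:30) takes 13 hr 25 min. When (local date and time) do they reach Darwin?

Convert departure to UTC: 9:08 PM + 8:00 = 5:08 AM UTC on Oct 15.
Add 4 hours and 18 minutes leg 1 → 9:26 AM UTC.
Add 2 hours 47 minutes layover in Westreach → 12:13 PM UTC.
Add 1 hour 5 minutes leg 2 → 1:18 PM UTC.
Add 5 hours and 35 minutes layover in Riyadh → 6:53 PM UTC.
Add 1 hour 2 minutes leg 3 → 7:55 PM UTC.
Add 7 hours 40 minutes layover in Johannesburg → 3:35 AM UTC (Oct 16).
Add 13 hours and 25 minutes leg 4 → 5:00 PM UTC.
Darwin is UTC+9:30, so local arrival = 5:00 PM + 9:30 = 2:30 AM on Oct 17.

2:30 AM on October 17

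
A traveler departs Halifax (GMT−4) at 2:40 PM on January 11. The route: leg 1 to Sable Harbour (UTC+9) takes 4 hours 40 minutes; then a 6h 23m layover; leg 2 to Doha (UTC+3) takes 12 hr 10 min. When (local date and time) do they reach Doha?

Convert departure to UTC: 2:40 PM + 4:00 = 6:40 PM UTC on Jan 11.
Add 4 hours and 40 minutes leg 1 → 11:20 PM UTC.
Add 6 hours 23 minutes layover in Sable Harbour → 5:43 AM UTC (Jan 12).
Add 12 hours and 10 minutes leg 2 → 5:53 PM UTC.
Doha is UTC+3:00, so local arrival = 5:53 PM + 3:00 = 8:53 PM on Jan 12.

8:53 PM on Jan 12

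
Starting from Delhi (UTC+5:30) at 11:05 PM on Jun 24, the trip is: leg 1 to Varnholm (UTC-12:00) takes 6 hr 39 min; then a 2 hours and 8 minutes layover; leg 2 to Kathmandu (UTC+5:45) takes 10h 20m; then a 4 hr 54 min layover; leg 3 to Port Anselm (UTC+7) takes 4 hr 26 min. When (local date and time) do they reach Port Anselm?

Convert departure to UTC: 11:05 PM − 5:30 = 5:35 PM UTC on Jun 24.
Add 6 hours 39 minutes leg 1 → 12:14 AM UTC (Jun 25).
Add 2 hours and 8 minutes layover in Varnholm → 2:22 AM UTC.
Add 10 hours 20 minutes leg 2 → 12:42 PM UTC.
Add 4 hours 54 minutes layover in Kathmandu → 5:36 PM UTC.
Add 4 hours and 26 minutes leg 3 → 10:02 PM UTC.
Port Anselm is UTC+7:00, so local arrival = 10:02 PM + 7:00 = 5:02 AM on Jun 26.

5:02 AM on June 26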